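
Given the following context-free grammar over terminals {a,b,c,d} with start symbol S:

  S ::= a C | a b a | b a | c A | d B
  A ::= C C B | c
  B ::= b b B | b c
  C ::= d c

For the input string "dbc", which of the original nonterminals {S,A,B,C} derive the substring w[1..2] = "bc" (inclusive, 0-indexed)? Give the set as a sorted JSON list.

CNF form of G:
  S -> T0 T3 | T1 A | T2 B | T3 C | T3 X6
  A -> C X4 | c
  B -> T0 T1 | T0 X5
  C -> T2 T1
  T0 -> b
  T1 -> c
  T2 -> d
  T3 -> a
  X4 -> C B
  X5 -> T0 B
  X6 -> T0 T3

CYK fill (cells [i..j] with 1 ≤ i ≤ j ≤ 2 only):
  [1..1]={T0}  "b"  orig:{}
  [2..2]={A,T1}  "c"  orig:{A}
  [1..2]={B}  "bc"

Original NTs in T[1,2] deriving "bc": ["B"]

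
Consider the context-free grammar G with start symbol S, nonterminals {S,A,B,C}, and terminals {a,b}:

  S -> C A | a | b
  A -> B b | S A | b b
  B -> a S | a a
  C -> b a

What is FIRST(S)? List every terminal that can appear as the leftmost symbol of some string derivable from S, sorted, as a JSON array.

FIRST iteration:
[1]
  A via A→b b: +{b}
  B via B→a S: +{a}
  C via C→b a: +{b}
  S via S→C A: +{b}
  S via S→a: +{a}
  FIRST[S]={a,b}  FIRST[A]={b}  FIRST[B]={a}  FIRST[C]={b}
[2]
  A via A→B b: +{a}
  FIRST[S]={a,b}  FIRST[A]={a,b}  FIRST[B]={a}  FIRST[C]={b}
[3] done
  FIRST[S]={a,b}  FIRST[A]={a,b}  FIRST[B]={a}  FIRST[C]={b}

FIRST(S) = ["a", "b"]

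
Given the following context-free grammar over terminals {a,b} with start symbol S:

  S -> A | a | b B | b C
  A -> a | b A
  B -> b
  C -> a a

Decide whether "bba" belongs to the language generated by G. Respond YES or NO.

CNF form of G:
  S -> T0 A | T0 B | T0 C | a
  A -> T0 A | a
  B -> b
  C -> T1 T1
  T0 -> b
  T1 -> a

Fill CYK table bottom-up:
  T[0,0] 'b' = {B,T0}  orig:{B}
  T[1,1] 'b' = {B,T0}  orig:{B}
  T[2,2] 'a' = {A,S,T1}  orig:{A,S}
  T[0,1] 'bb' = {S}
  T[1,2] 'ba' = {A,S}
  T[0,2] 'bba' = {A,S}

S ∈ T[0,2] ⇒ YES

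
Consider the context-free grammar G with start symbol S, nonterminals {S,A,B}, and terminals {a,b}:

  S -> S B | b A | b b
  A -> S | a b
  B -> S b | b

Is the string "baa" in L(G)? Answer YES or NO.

CNF form of G:
  S -> S B | T1 A | T1 T1
  A -> S B | T0 T1 | T1 A | T1 T1
  B -> S T1 | b
  T0 -> a
  T1 -> b

Fill CYK table bottom-up:
  [0..0]={B,T1}  "b"  orig:{B}
  [1..1]={T0}  "a"  orig:{}
  [2..2]={T0}  "a"  orig:{}
  [0..1]=∅  "ba"
  [1..2]=∅  "aa"
  [0..2]=∅  "baa"

S ∉ T[0,2] ⇒ NO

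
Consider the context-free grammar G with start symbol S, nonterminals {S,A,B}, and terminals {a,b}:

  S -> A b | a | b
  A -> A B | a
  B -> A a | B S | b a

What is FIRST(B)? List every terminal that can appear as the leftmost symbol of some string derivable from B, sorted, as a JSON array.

FIRST iteration:
round 1:
  A via A→a: +{a}
  B via B→A a: +{a}
  B via B→b a: +{b}
  S via S→A b: +{a}
  S via S→b: +{b}
  FIRST(S)={a,b}  FIRST(A)={a}  FIRST(B)={a,b}
round 2: (no change)
  FIRST(S)={a,b}  FIRST(A)={a}  FIRST(B)={a,b}

FIRST(B) = ["a", "b"]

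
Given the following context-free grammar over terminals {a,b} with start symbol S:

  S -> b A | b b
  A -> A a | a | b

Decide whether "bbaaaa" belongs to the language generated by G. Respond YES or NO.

CNF form of G:
  S -> T1 A | T1 T1
  A -> A T0 | a | b
  T0 -> a
  T1 -> b

CYK table (by increasing span):
  T[0,0] 'b' = {A,T1}  orig:{A}
  T[1,1] 'b' = {A,T1}  orig:{A}
  T[2,2] 'a' = {A,T0}  orig:{A}
  T[3,3] 'a' = {A,T0}  orig:{A}
  T[4,4] 'a' = {A,T0}  orig:{A}
  T[5,5] 'a' = {A,T0}  orig:{A}
  T[0,1] 'bb' = {S}
  T[1,2] 'ba' = {A,S}
  T[2,3] 'aa' = {A}
  T[3,4] 'aa' = {A}
  T[4,5] 'aa' = {A}
  T[0,2] 'bba' = {S}
  T[1,3] 'baa' = {A,S}
  T[2,4] 'aaa' = {A}
  T[3,5] 'aaa' = {A}
  T[0,3] 'bbaa' = {S}
  T[1,4] 'baaa' = {A,S}
  T[2,5] 'aaaa' = {A}
  T[0,4] 'bbaaa' = {S}
  T[1,5] 'baaaa' = {A,S}
  T[0,5] 'bbaaaa' = {S}

S ∈ T[0,5] ⇒ YES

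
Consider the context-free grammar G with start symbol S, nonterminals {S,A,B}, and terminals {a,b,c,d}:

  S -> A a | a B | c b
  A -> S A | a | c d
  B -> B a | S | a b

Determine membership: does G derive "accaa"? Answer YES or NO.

Convert to CNF:
  S -> A T2 | T0 T3 | T2 B
  A -> S A | T0 T1 | a
  B -> A T2 | B T2 | T0 T3 | T2 B | T2 T3
  T0 -> c
  T1 -> d
  T2 -> a
  T3 -> b

CYK fill:
  [0..0]={A,T2}  "a"  orig:{A}
  [1..1]={T0}  "c"  orig:{}
  [2..2]={T0}  "c"  orig:{}
  [3..3]={A,T2}  "a"  orig:{A}
  [4..4]={A,T2}  "a"  orig:{A}
  [0..1]=∅  "ac"
  [1..2]=∅  "cc"
  [2..3]=∅  "ca"
  [3..4]={B,S}  "aa"
  [0..2]=∅  "acc"
  [1..3]=∅  "cca"
  [2..4]=∅  "caa"
  [0..3]=∅  "acca"
  [1..4]=∅  "ccaa"
  [0..4]=∅  "accaa"

S ∉ T[0,4] ⇒ NO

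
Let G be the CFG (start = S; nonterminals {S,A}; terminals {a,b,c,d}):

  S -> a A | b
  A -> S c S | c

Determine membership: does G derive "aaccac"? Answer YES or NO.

CNF form of G:
  S -> T1 A | b
  A -> S X2 | c
  T0 -> c
  T1 -> a
  X2 -> T0 S

CYK fill:
  T[0,0] 'a' = {T1}  orig:{}
  T[1,1] 'a' = {T1}  orig:{}
  T[2,2] 'c' = {A,T0}  orig:{A}
  T[3,3] 'c' = {A,T0}  orig:{A}
  T[4,4] 'a' = {T1}  orig:{}
  T[5,5] 'c' = {A,T0}  orig:{A}
  T[0,1] 'aa' = ∅
  T[1,2] 'ac' = {S}
  T[2,3] 'cc' = ∅
  T[3,4] 'ca' = ∅
  T[4,5] 'ac' = {S}
  T[0,2] 'aac' = ∅
  T[1,3] 'acc' = ∅
  T[2,4] 'cca' = ∅
  T[3,5] 'cac' = {X2}  orig:{}
  T[0,3] 'aacc' = ∅
  T[1,4] 'acca' = ∅
  T[2,5] 'ccac' = ∅
  T[0,4] 'aacca' = ∅
  T[1,5] 'accac' = {A}
  T[0,5] 'aaccac' = {S}

S ∈ T[0,5] ⇒ YES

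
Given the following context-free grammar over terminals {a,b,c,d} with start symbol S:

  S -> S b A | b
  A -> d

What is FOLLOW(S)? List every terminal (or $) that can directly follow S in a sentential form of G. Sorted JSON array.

FIRST iteration:
pass 1:
  A via A→d: +{d}
  S via S→b: +{b}
  FIRST(S)={b}  FIRST(A)={d}
pass 2: (stable)
  FIRST(S)={b}  FIRST(A)={d}

FOLLOW iteration:
FOLLOW(S) := {$}
pass 1:
  S→S b A: FOLLOW(S) ⊇ FIRST(b) = {b}; new: +{b}
  S→S b A: FOLLOW(A) ⊇ FOLLOW(S) ⊇ {$,b}; new: +{$,b}
  S: {$,b}  A: {$,b}
pass 2: (stable)
  S: {$,b}  A: {$,b}

FOLLOW(S) = ["$", "b"]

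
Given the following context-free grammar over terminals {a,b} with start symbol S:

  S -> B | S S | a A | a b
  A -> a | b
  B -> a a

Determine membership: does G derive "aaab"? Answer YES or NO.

Convert to CNF:
  S -> S S | T0 A | T0 T0 | T0 T1
  A -> a | b
  B -> T0 T0
  T0 -> a
  T1 -> b

CYK fill:
  T[0,0] 'a' = {A,T0}  orig:{A}
  T[1,1] 'a' = {A,T0}  orig:{A}
  T[2,2] 'a' = {A,T0}  orig:{A}
  T[3,3] 'b' = {A,T1}  orig:{A}
  T[0,1] 'aa' = {B,S}
  T[1,2] 'aa' = {B,S}
  T[2,3] 'ab' = {S}
  T[0,2] 'aaa' = ∅
  T[1,3] 'aab' = ∅
  T[0,3] 'aaab' = {S}

S ∈ T[0,3] ⇒ YES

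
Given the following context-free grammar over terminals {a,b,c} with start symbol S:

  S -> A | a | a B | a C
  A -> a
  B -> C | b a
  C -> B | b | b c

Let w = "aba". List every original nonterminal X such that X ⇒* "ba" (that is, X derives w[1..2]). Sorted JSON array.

CNF form of G:
  S -> T1 B | T1 C | a
  A -> a
  B -> T0 T1 | T0 T2 | b
  C -> T0 T1 | T0 T2 | b
  T0 -> b
  T1 -> a
  T2 -> c

CYK table (by increasing span), restricted to cells inside w[1..2]:
  T[1,1] 'b' = {B,C,T0}  orig:{B,C}
  T[2,2] 'a' = {A,S,T1}  orig:{A,S}
  T[1,2] 'ba' = {B,C}

Original NTs in T[1,2] deriving "ba": ["B", "C"]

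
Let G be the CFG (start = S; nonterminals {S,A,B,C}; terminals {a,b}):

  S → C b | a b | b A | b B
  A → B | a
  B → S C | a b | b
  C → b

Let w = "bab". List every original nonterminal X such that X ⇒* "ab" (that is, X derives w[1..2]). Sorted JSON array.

CNF form of G:
  S -> C T1 | T0 T1 | T1 A | T1 B
  A -> S C | T0 T1 | a | b
  B -> S C | T0 T1 | b
  C -> b
  T0 -> a
  T1 -> b

CYK table (by increasing span) (cells [i..j] with 1 ≤ i ≤ j ≤ 2 only):
  [1..1]={A,T0}  "a"  orig:{A}
  [2..2]={A,B,C,T1}  "b"  orig:{A,B,C}
  [1..2]={A,B,S}  "ab"

Original NTs in T[1,2] deriving "ab": ["A", "B", "S"]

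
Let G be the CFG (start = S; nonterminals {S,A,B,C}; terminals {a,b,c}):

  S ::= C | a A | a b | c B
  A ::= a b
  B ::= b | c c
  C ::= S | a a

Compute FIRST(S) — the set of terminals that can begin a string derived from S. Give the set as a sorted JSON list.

Compute FIRST by fixpoint:
round 1:
  A via A→a b: +{a}
  B via B→b: +{b}
  B via B→c c: +{c}
  C via C→a a: +{a}
  S via S→C: +{a}
  S via S→c B: +{c}
  FIRST[S]={a,c}  FIRST[A]={a}  FIRST[B]={b,c}  FIRST[C]={a}
round 2:
  C via C→S: +{c}
  FIRST[S]={a,c}  FIRST[A]={a}  FIRST[B]={b,c}  FIRST[C]={a,c}
round 3: (stable)
  FIRST[S]={a,c}  FIRST[A]={a}  FIRST[B]={b,c}  FIRST[C]={a,c}

FIRST(S) = ["a", "c"]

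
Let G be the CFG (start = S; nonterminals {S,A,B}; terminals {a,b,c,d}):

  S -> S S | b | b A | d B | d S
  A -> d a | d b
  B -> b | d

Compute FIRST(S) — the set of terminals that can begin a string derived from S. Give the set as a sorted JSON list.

FIRST sets, iterate to fixpoint:
pass 1:
  A via A→d a: +{d}
  B via B→b: +{b}
  B via B→d: +{d}
  S via S→b: +{b}
  S via S→d B: +{d}
  S: {b,d}  A: {d}  B: {b,d}
pass 2: done
  S: {b,d}  A: {d}  B: {b,d}

FIRST(S) = ["b", "d"]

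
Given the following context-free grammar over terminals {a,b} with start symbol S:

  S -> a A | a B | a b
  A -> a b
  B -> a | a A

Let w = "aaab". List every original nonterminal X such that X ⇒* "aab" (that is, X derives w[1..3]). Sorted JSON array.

CNF form of G:
  S -> T0 A | T0 B | T0 T1
  A -> T0 T1
  B -> T0 A | a
  T0 -> a
  T1 -> b

CYK table (by increasing span) — only the sub-triangle for w[1..3]:
  [1..1]={B,T0}  "a"  orig:{B}
  [2..2]={B,T0}  "a"  orig:{B}
  [3..3]={T1}  "b"  orig:{}
  [1..2]={S}  "aa"
  [2..3]={A,S}  "ab"
  [1..3]={B,S}  "aab"

Original NTs in T[1,3] deriving "aab": ["B", "S"]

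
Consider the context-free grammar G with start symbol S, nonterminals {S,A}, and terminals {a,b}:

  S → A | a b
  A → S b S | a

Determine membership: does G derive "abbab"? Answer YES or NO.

CNF form of G:
  S -> S X3 | T1 T0 | a
  A -> S X2 | a
  T0 -> b
  T1 -> a
  X2 -> T0 S
  X3 -> T0 S

Fill CYK table bottom-up:
  [0..0]={A,S,T1}  "a"  orig:{A,S}
  [1..1]={T0}  "b"  orig:{}
  [2..2]={T0}  "b"  orig:{}
  [3..3]={A,S,T1}  "a"  orig:{A,S}
  [4..4]={T0}  "b"  orig:{}
  [0..1]={S}  "ab"
  [1..2]=∅  "bb"
  [2..3]={X2,X3}  "ba"  orig:{}
  [3..4]={S}  "ab"
  [0..2]=∅  "abb"
  [1..3]=∅  "bba"
  [2..4]={X2,X3}  "bab"  orig:{}
  [0..3]={A,S}  "abba"
  [1..4]=∅  "bbab"
  [0..4]={A,S}  "abbab"

S ∈ T[0,4] ⇒ YES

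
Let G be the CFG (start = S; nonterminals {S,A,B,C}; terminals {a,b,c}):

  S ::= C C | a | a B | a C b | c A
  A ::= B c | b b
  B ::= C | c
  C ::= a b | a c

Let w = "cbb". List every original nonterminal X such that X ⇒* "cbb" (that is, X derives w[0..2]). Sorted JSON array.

Convert to CNF:
  S -> C C | T0 A | T2 B | T2 X3 | a
  A -> B T0 | T1 T1
  B -> T2 T0 | T2 T1 | c
  C -> T2 T0 | T2 T1
  T0 -> c
  T1 -> b
  T2 -> a
  X3 -> C T1

CYK table (by increasing span) — only the sub-triangle for w[0..2]:
  [0..0]={B,T0}  "c"  orig:{B}
  [1..1]={T1}  "b"  orig:{}
  [2..2]={T1}  "b"  orig:{}
  [0..1]=∅  "cb"
  [1..2]={A}  "bb"
  [0..2]={S}  "cbb"

Original NTs in T[0,2] deriving "cbb": ["S"]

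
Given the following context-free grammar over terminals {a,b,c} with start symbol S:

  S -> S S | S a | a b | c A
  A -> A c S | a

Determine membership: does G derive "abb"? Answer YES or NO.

Convert to CNF:
  S -> S S | S T1 | T0 A | T1 T2
  A -> A X3 | a
  T0 -> c
  T1 -> a
  T2 -> b
  X3 -> T0 S

Fill CYK table bottom-up:
  [0..0]={A,T1}  "a"  orig:{A}
  [1..1]={T2}  "b"  orig:{}
  [2..2]={T2}  "b"  orig:{}
  [0..1]={S}  "ab"
  [1..2]=∅  "bb"
  [0..2]=∅  "abb"

S ∉ T[0,2] ⇒ NO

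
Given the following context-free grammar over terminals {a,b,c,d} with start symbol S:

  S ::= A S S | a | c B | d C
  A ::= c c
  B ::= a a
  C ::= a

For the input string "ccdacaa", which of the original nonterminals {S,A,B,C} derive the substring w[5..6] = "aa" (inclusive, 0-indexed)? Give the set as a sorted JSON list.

Convert to CNF:
  S -> A X3 | T0 B | T2 C | a
  A -> T0 T0
  B -> T1 T1
  C -> a
  T0 -> c
  T1 -> a
  T2 -> d
  X3 -> S S

CYK table (by increasing span) (cells [i..j] with 5 ≤ i ≤ j ≤ 6 only):
  cell(5,5) a: {C,S,T1}  orig:{C,S}
  cell(6,6) a: {C,S,T1}  orig:{C,S}
  cell(5,6) aa: {B,X3}  orig:{B}

Original NTs in T[5,6] deriving "aa": ["B"]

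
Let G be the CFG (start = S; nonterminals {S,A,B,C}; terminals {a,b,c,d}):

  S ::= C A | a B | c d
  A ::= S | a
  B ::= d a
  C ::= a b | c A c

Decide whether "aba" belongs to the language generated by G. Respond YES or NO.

Convert to CNF:
  S -> C A | T0 B | T1 T2
  A -> C A | T0 B | T1 T2 | a
  B -> T2 T0
  C -> T0 T3 | T1 X4
  T0 -> a
  T1 -> c
  T2 -> d
  T3 -> b
  X4 -> A T1

Fill CYK table bottom-up:
  cell(0,0) a: {A,T0}  orig:{A}
  cell(1,1) b: {T3}  orig:{}
  cell(2,2) a: {A,T0}  orig:{A}
  cell(0,1) ab: {C}
  cell(1,2) ba: ∅
  cell(0,2) aba: {A,S}

S ∈ T[0,2] ⇒ YES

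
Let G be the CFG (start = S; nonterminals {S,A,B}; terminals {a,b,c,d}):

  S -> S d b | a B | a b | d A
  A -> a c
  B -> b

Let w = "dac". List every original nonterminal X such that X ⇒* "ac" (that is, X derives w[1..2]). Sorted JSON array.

Convert to CNF:
  S -> S X4 | T0 B | T0 T3 | T2 A
  A -> T0 T1
  B -> b
  T0 -> a
  T1 -> c
  T2 -> d
  T3 -> b
  X4 -> T2 T3

CYK fill (cells [i..j] with 1 ≤ i ≤ j ≤ 2 only):
  T[1,1] 'a' = {T0}  orig:{}
  T[2,2] 'c' = {T1}  orig:{}
  T[1,2] 'ac' = {A}

Original NTs in T[1,2] deriving "ac": ["A"]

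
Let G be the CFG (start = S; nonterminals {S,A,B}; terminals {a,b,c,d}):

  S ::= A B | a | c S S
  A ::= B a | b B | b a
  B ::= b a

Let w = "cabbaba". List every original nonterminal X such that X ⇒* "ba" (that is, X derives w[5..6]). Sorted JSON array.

Convert to CNF:
  S -> A B | T2 X3 | a
  A -> B T0 | T1 B | T1 T0
  B -> T1 T0
  T0 -> a
  T1 -> b
  T2 -> c
  X3 -> S S

CYK table (by increasing span) (cells [i..j] with 5 ≤ i ≤ j ≤ 6 only):
  [5..5]={T1}  "b"  orig:{}
  [6..6]={S,T0}  "a"  orig:{S}
  [5..6]={A,B}  "ba"

Original NTs in T[5,6] deriving "ba": ["A", "B"]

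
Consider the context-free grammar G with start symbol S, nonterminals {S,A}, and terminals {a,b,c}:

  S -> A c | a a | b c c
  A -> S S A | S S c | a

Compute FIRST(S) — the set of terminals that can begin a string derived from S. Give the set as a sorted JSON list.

FIRST sets, iterate to fixpoint:
iter 1:
  A via A→a: +{a}
  S via S→A c: +{a}
  S via S→b c c: +{b}
  FIRST[S]={a,b}  FIRST[A]={a}
iter 2:
  A via A→S S A: +{b}
  FIRST[S]={a,b}  FIRST[A]={a,b}
iter 3: done
  FIRST[S]={a,b}  FIRST[A]={a,b}

FIRST(S) = ["a", "b"]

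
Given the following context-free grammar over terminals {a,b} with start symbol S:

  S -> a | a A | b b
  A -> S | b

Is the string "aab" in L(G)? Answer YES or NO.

CNF form of G:
  S -> T0 A | T1 T1 | a
  A -> T0 A | T1 T1 | a | b
  T0 -> a
  T1 -> b

CYK fill:
  [0..0]={A,S,T0}  "a"  orig:{A,S}
  [1..1]={A,S,T0}  "a"  orig:{A,S}
  [2..2]={A,T1}  "b"  orig:{A}
  [0..1]={A,S}  "aa"
  [1..2]={A,S}  "ab"
  [0..2]={A,S}  "aab"

S ∈ T[0,2] ⇒ YES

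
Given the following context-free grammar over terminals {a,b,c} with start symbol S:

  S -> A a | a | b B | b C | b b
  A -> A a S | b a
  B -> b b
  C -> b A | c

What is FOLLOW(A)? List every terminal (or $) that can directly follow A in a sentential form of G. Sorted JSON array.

FIRST iteration:
[1]
  A via A→b a: +{b}
  B via B→b b: +{b}
  C via C→b A: +{b}
  C via C→c: +{c}
  S via S→A a: +{b}
  S via S→a: +{a}
  FIRST(S)={a,b}  FIRST(A)={b}  FIRST(B)={b}  FIRST(C)={b,c}
[2] done
  FIRST(S)={a,b}  FIRST(A)={b}  FIRST(B)={b}  FIRST(C)={b,c}

Compute FOLLOW by fixpoint:
initialize: $ ∈ FOLLOW(S)
iter 1:
  A→A a S: FOLLOW(A) ⊇ FIRST(a) = {a}; new: +{a}
  A→A a S: FOLLOW(S) ⊇ FOLLOW(A) ⊇ {a}; new: +{a}
  S→b B: FOLLOW(B) ⊇ FOLLOW(S) ⊇ {$,a}; new: +{$,a}
  S→b C: FOLLOW(C) ⊇ FOLLOW(S) ⊇ {$,a}; new: +{$,a}
  FOLLOW[S]={$,a}  FOLLOW[A]={a}  FOLLOW[B]={$,a}  FOLLOW[C]={$,a}
iter 2:
  C→b A: FOLLOW(A) ⊇ FOLLOW(C) ⊇ {$,a}; new: +{$}
  FOLLOW[S]={$,a}  FOLLOW[A]={$,a}  FOLLOW[B]={$,a}  FOLLOW[C]={$,a}
iter 3: (stable)
  FOLLOW[S]={$,a}  FOLLOW[A]={$,a}  FOLLOW[B]={$,a}  FOLLOW[C]={$,a}

FOLLOW(A) = ["$", "a"]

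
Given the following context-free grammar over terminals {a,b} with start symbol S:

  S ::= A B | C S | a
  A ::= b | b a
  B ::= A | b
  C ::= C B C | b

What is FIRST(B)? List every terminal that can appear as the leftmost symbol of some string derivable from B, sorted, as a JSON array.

FIRST sets, iterate to fixpoint:
iter 1:
  A via A→b: +{b}
  B via B→A: +{b}
  C via C→b: +{b}
  S via S→A B: +{b}
  S via S→a: +{a}
  S: {a,b}  A: {b}  B: {b}  C: {b}
iter 2: done
  S: {a,b}  A: {b}  B: {b}  C: {b}

FIRST(B) = ["b"]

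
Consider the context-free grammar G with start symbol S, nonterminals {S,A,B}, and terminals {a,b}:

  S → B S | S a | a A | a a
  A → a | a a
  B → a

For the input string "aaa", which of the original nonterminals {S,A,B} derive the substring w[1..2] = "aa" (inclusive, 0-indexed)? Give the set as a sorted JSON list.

Convert to CNF:
  S -> B S | S T0 | T0 A | T0 T0
  A -> T0 T0 | a
  B -> a
  T0 -> a

CYK table (by increasing span) (cells [i..j] with 1 ≤ i ≤ j ≤ 2 only):
  cell(1,1) a: {A,B,T0}  orig:{A,B}
  cell(2,2) a: {A,B,T0}  orig:{A,B}
  cell(1,2) aa: {A,S}

Original NTs in T[1,2] deriving "aa": ["A", "S"]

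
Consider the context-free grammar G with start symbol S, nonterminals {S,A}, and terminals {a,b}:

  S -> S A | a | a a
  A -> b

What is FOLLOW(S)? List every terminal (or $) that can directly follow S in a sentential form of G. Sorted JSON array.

Compute FIRST by fixpoint:
[1]
  A via A→b: +{b}
  S via S→a: +{a}
  FIRST[S]={a}  FIRST[A]={b}
[2] done
  FIRST[S]={a}  FIRST[A]={b}

FOLLOW iteration:
FOLLOW(S) := {$}
round 1:
  S→S A: FOLLOW(S) ⊇ FIRST(A) = {b}; new: +{b}
  S→S A: FOLLOW(A) ⊇ FOLLOW(S) ⊇ {$,b}; new: +{$,b}
  FOLLOW(S)={$,b}  FOLLOW(A)={$,b}
round 2: (stable)
  FOLLOW(S)={$,b}  FOLLOW(A)={$,b}

FOLLOW(S) = ["$", "b"]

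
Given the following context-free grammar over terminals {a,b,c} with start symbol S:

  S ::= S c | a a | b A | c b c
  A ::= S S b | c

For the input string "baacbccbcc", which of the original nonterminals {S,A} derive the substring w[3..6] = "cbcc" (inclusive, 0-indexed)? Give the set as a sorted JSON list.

Convert to CNF:
  S -> S T1 | T0 A | T1 X4 | T2 T2
  A -> S X3 | c
  T0 -> b
  T1 -> c
  T2 -> a
  X3 -> S T0
  X4 -> T0 T1

CYK fill, restricted to cells inside w[3..6]:
  T[3,3] 'c' = {A,T1}  orig:{A}
  T[4,4] 'b' = {T0}  orig:{}
  T[5,5] 'c' = {A,T1}  orig:{A}
  T[6,6] 'c' = {A,T1}  orig:{A}
  T[3,4] 'cb' = ∅
  T[4,5] 'bc' = {S,X4}  orig:{S}
  T[5,6] 'cc' = ∅
  T[3,5] 'cbc' = {S}
  T[4,6] 'bcc' = {S}
  T[3,6] 'cbcc' = {S}

Original NTs in T[3,6] deriving "cbcc": ["S"]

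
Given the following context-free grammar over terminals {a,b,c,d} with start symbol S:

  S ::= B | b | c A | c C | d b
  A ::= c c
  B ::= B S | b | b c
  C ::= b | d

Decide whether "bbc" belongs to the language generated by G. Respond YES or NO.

CNF form of G:
  S -> B S | T0 A | T0 C | T1 T0 | T2 T1 | b
  A -> T0 T0
  B -> B S | T1 T0 | b
  C -> b | d
  T0 -> c
  T1 -> b
  T2 -> d

CYK fill:
  T[0,0] 'b' = {B,C,S,T1}  orig:{B,C,S}
  T[1,1] 'b' = {B,C,S,T1}  orig:{B,C,S}
  T[2,2] 'c' = {T0}  orig:{}
  T[0,1] 'bb' = {B,S}
  T[1,2] 'bc' = {B,S}
  T[0,2] 'bbc' = {B,S}

S ∈ T[0,2] ⇒ YES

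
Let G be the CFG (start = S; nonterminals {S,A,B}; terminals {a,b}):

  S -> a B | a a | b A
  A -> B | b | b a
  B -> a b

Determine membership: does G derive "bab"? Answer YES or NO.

Convert to CNF:
  S -> T0 B | T0 T0 | T1 A
  A -> T0 T1 | T1 T0 | b
  B -> T0 T1
  T0 -> a
  T1 -> b

CYK fill:
  cell(0,0) b: {A,T1}  orig:{A}
  cell(1,1) a: {T0}  orig:{}
  cell(2,2) b: {A,T1}  orig:{A}
  cell(0,1) ba: {A}
  cell(1,2) ab: {A,B}
  cell(0,2) bab: {S}

S ∈ T[0,2] ⇒ YES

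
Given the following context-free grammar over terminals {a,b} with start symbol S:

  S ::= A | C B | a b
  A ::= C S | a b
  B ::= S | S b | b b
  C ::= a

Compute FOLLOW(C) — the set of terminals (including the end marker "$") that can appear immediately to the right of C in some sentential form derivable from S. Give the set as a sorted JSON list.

FIRST iteration:
pass 1:
  A via A→a b: +{a}
  B via B→b b: +{b}
  C via C→a: +{a}
  S via S→A: +{a}
  FIRST(S)={a}  FIRST(A)={a}  FIRST(B)={b}  FIRST(C)={a}
pass 2:
  B via B→S: +{a}
  FIRST(S)={a}  FIRST(A)={a}  FIRST(B)={a,b}  FIRST(C)={a}
pass 3: done
  FIRST(S)={a}  FIRST(A)={a}  FIRST(B)={a,b}  FIRST(C)={a}

FOLLOW sets:
seed FOLLOW(S) with $
round 1:
  A→C S: FOLLOW(C) ⊇ FIRST(S) = {a}; new: +{a}
  B→S b: FOLLOW(S) ⊇ FIRST(b) = {b}; new: +{b}
  S→A: FOLLOW(A) ⊇ FOLLOW(S) ⊇ {$,b}; new: +{$,b}
  S→C B: FOLLOW(C) ⊇ FIRST(B) = {a,b}; new: +{b}
  S→C B: FOLLOW(B) ⊇ FOLLOW(S) ⊇ {$,b}; new: +{$,b}
  S: {$,b}  A: {$,b}  B: {$,b}  C: {a,b}
round 2: — fixpoint
  S: {$,b}  A: {$,b}  B: {$,b}  C: {a,b}

FOLLOW(C) = ["a", "b"]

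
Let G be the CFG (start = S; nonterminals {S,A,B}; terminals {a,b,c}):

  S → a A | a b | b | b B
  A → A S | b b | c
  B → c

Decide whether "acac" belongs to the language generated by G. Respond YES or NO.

CNF form of G:
  S -> T0 B | T1 A | T1 T0 | b
  A -> A S | T0 T0 | c
  B -> c
  T0 -> b
  T1 -> a

Fill CYK table bottom-up:
  cell(0,0) a: {T1}  orig:{}
  cell(1,1) c: {A,B}
  cell(2,2) a: {T1}  orig:{}
  cell(3,3) c: {A,B}
  cell(0,1) ac: {S}
  cell(1,2) ca: ∅
  cell(2,3) ac: {S}
  cell(0,2) aca: ∅
  cell(1,3) cac: {A}
  cell(0,3) acac: {S}

S ∈ T[0,3] ⇒ YES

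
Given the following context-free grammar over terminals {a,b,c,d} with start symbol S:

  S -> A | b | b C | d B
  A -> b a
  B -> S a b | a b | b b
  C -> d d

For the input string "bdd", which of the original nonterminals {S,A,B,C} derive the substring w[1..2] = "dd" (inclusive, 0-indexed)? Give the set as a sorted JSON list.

CNF form of G:
  S -> T0 C | T0 T1 | T2 B | b
  A -> T0 T1
  B -> S X3 | T0 T0 | T1 T0
  C -> T2 T2
  T0 -> b
  T1 -> a
  T2 -> d
  X3 -> T1 T0

Fill CYK table bottom-up, restricted to cells inside w[1..2]:
  [1..1]={T2}  "d"  orig:{}
  [2..2]={T2}  "d"  orig:{}
  [1..2]={C}  "dd"

Original NTs in T[1,2] deriving "dd": ["C"]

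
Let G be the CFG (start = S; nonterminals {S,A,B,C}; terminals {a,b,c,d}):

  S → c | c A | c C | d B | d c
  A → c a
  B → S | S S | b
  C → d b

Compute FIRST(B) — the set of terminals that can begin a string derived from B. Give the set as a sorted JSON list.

Compute FIRST by fixpoint:
pass 1:
  A via A→c a: +{c}
  B via B→b: +{b}
  C via C→d b: +{d}
  S via S→c: +{c}
  S via S→d B: +{d}
  FIRST[S]={c,d}  FIRST[A]={c}  FIRST[B]={b}  FIRST[C]={d}
pass 2:
  B via B→S: +{c,d}
  FIRST[S]={c,d}  FIRST[A]={c}  FIRST[B]={b,c,d}  FIRST[C]={d}
pass 3: (stable)
  FIRST[S]={c,d}  FIRST[A]={c}  FIRST[B]={b,c,d}  FIRST[C]={d}

FIRST(B) = ["b", "c", "d"]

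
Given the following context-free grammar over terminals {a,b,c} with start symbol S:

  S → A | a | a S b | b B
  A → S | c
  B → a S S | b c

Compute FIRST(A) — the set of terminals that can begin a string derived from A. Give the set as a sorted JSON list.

Compute FIRST by fixpoint:
round 1:
  A via A→c: +{c}
  B via B→a S S: +{a}
  B via B→b c: +{b}
  S via S→A: +{c}
  S via S→a: +{a}
  S via S→b B: +{b}
  FIRST(S)={a,b,c}  FIRST(A)={c}  FIRST(B)={a,b}
round 2:
  A via A→S: +{a,b}
  FIRST(S)={a,b,c}  FIRST(A)={a,b,c}  FIRST(B)={a,b}
round 3: (stable)
  FIRST(S)={a,b,c}  FIRST(A)={a,b,c}  FIRST(B)={a,b}

FIRST(A) = ["a", "b", "c"]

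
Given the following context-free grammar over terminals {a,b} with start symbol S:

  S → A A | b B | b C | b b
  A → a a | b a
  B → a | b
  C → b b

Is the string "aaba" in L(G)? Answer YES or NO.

Convert to CNF:
  S -> A A | T1 B | T1 C | T1 T1
  A -> T0 T0 | T1 T0
  B -> a | b
  C -> T1 T1
  T0 -> a
  T1 -> b

CYK fill:
  cell(0,0) a: {B,T0}  orig:{B}
  cell(1,1) a: {B,T0}  orig:{B}
  cell(2,2) b: {B,T1}  orig:{B}
  cell(3,3) a: {B,T0}  orig:{B}
  cell(0,1) aa: {A}
  cell(1,2) ab: ∅
  cell(2,3) ba: {A,S}
  cell(0,2) aab: ∅
  cell(1,3) aba: ∅
  cell(0,3) aaba: {S}

S ∈ T[0,3] ⇒ YES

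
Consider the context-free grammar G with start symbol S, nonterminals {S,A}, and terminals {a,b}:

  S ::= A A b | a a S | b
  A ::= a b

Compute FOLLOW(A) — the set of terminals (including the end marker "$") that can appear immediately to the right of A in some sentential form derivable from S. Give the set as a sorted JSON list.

FIRST iteration:
round 1:
  A via A→a b: +{a}
  S via S→A A b: +{a}
  S via S→b: +{b}
  FIRST(S)={a,b}  FIRST(A)={a}
round 2: done
  FIRST(S)={a,b}  FIRST(A)={a}

FOLLOW sets:
initialize: $ ∈ FOLLOW(S)
round 1:
  S→A A b: FOLLOW(A) ⊇ FIRST(A) = {a}; new: +{a}
  S→A A b: FOLLOW(A) ⊇ FIRST(b) = {b}; new: +{b}
  S: {$}  A: {a,b}
round 2: (stable)
  S: {$}  A: {a,b}

FOLLOW(A) = ["a", "b"]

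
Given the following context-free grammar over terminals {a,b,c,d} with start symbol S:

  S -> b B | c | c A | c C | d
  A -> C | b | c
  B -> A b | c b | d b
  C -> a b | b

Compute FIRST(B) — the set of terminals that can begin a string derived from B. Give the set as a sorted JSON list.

FIRST iteration:
round 1:
  A via A→b: +{b}
  A via A→c: +{c}
  B via B→A b: +{b,c}
  B via B→d b: +{d}
  C via C→a b: +{a}
  C via C→b: +{b}
  S via S→b B: +{b}
  S via S→c: +{c}
  S via S→d: +{d}
  FIRST(S)={b,c,d}  FIRST(A)={b,c}  FIRST(B)={b,c,d}  FIRST(C)={a,b}
round 2:
  A via A→C: +{a}
  B via B→A b: +{a}
  FIRST(S)={b,c,d}  FIRST(A)={a,b,c}  FIRST(B)={a,b,c,d}  FIRST(C)={a,b}
round 3: (no change)
  FIRST(S)={b,c,d}  FIRST(A)={a,b,c}  FIRST(B)={a,b,c,d}  FIRST(C)={a,b}

FIRST(B) = ["a", "b", "c", "d"]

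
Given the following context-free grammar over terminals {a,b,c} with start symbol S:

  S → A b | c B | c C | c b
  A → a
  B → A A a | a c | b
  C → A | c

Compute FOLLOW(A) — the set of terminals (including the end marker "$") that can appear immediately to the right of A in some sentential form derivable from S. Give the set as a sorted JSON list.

FIRST iteration:
round 1:
  A via A→a: +{a}
  B via B→A A a: +{a}
  B via B→b: +{b}
  C via C→A: +{a}
  C via C→c: +{c}
  S via S→A b: +{a}
  S via S→c B: +{c}
  S: {a,c}  A: {a}  B: {a,b}  C: {a,c}
round 2: (stable)
  S: {a,c}  A: {a}  B: {a,b}  C: {a,c}

FOLLOW iteration:
initialize: $ ∈ FOLLOW(S)
pass 1:
  B→A A a: FOLLOW(A) ⊇ FIRST(A) = {a}; new: +{a}
  S→A b: FOLLOW(A) ⊇ FIRST(b) = {b}; new: +{b}
  S→c B: FOLLOW(B) ⊇ FOLLOW(S) ⊇ {$}; new: +{$}
  S→c C: FOLLOW(C) ⊇ FOLLOW(S) ⊇ {$}; new: +{$}
  S: {$}  A: {a,b}  B: {$}  C: {$}
pass 2:
  C→A: FOLLOW(A) ⊇ FOLLOW(C) ⊇ {$}; new: +{$}
  S: {$}  A: {$,a,b}  B: {$}  C: {$}
pass 3: (stable)
  S: {$}  A: {$,a,b}  B: {$}  C: {$}

FOLLOW(A) = ["$", "a", "b"]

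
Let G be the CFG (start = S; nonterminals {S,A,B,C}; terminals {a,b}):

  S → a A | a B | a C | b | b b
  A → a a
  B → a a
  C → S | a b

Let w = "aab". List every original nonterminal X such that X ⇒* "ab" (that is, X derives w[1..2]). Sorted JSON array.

CNF form of G:
  S -> T0 A | T0 B | T0 C | T1 T1 | b
  A -> T0 T0
  B -> T0 T0
  C -> T0 A | T0 B | T0 C | T0 T1 | T1 T1 | b
  T0 -> a
  T1 -> b

CYK fill — only the sub-triangle for w[1..2]:
  [1..1]={T0}  "a"  orig:{}
  [2..2]={C,S,T1}  "b"  orig:{C,S}
  [1..2]={C,S}  "ab"

Original NTs in T[1,2] deriving "ab": ["C", "S"]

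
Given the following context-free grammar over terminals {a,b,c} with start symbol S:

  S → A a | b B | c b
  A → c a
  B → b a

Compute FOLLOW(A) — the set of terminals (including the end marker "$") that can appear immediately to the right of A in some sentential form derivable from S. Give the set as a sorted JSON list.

FIRST iteration:
[1]
  A via A→c a: +{c}
  B via B→b a: +{b}
  S via S→A a: +{c}
  S via S→b B: +{b}
  S: {b,c}  A: {c}  B: {b}
[2] (no change)
  S: {b,c}  A: {c}  B: {b}

Compute FOLLOW by fixpoint:
initialize: $ ∈ FOLLOW(S)
pass 1:
  S→A a: FOLLOW(A) ⊇ FIRST(a) = {a}; new: +{a}
  S→b B: FOLLOW(B) ⊇ FOLLOW(S) ⊇ {$}; new: +{$}
  S: {$}  A: {a}  B: {$}
pass 2: (stable)
  S: {$}  A: {a}  B: {$}

FOLLOW(A) = ["a"]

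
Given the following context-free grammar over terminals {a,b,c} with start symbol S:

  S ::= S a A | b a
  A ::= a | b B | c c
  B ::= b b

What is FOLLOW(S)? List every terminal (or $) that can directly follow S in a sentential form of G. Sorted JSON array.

FIRST iteration:
pass 1:
  A via A→a: +{a}
  A via A→b B: +{b}
  A via A→c c: +{c}
  B via B→b b: +{b}
  S via S→b a: +{b}
  S: {b}  A: {a,b,c}  B: {b}
pass 2: done
  S: {b}  A: {a,b,c}  B: {b}

FOLLOW iteration:
FOLLOW(S) := {$}
pass 1:
  S→S a A: FOLLOW(S) ⊇ FIRST(a) = {a}; new: +{a}
  S→S a A: FOLLOW(A) ⊇ FOLLOW(S) ⊇ {$,a}; new: +{$,a}
  FOLLOW(S)={$,a}  FOLLOW(A)={$,a}  FOLLOW(B)={}
pass 2:
  A→b B: FOLLOW(B) ⊇ FOLLOW(A) ⊇ {$,a}; new: +{$,a}
  FOLLOW(S)={$,a}  FOLLOW(A)={$,a}  FOLLOW(B)={$,a}
pass 3: (no change)
  FOLLOW(S)={$,a}  FOLLOW(A)={$,a}  FOLLOW(B)={$,a}

FOLLOW(S) = ["$", "a"]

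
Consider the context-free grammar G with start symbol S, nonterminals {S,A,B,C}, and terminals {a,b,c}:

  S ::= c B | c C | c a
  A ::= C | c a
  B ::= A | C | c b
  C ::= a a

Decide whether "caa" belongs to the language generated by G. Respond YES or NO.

CNF form of G:
  S -> T1 B | T1 C | T1 T0
  A -> T0 T0 | T1 T0
  B -> T0 T0 | T1 T0 | T1 T2
  C -> T0 T0
  T0 -> a
  T1 -> c
  T2 -> b

Fill CYK table bottom-up:
  [0..0]={T1}  "c"  orig:{}
  [1..1]={T0}  "a"  orig:{}
  [2..2]={T0}  "a"  orig:{}
  [0..1]={A,B,S}  "ca"
  [1..2]={A,B,C}  "aa"
  [0..2]={S}  "caa"

S ∈ T[0,2] ⇒ YES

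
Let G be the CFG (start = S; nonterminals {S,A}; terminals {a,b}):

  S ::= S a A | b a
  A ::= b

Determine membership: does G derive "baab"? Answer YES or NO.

Convert to CNF:
  S -> S X2 | T1 T0
  A -> b
  T0 -> a
  T1 -> b
  X2 -> T0 A

CYK fill:
  cell(0,0) b: {A,T1}  orig:{A}
  cell(1,1) a: {T0}  orig:{}
  cell(2,2) a: {T0}  orig:{}
  cell(3,3) b: {A,T1}  orig:{A}
  cell(0,1) ba: {S}
  cell(1,2) aa: ∅
  cell(2,3) ab: {X2}  orig:{}
  cell(0,2) baa: ∅
  cell(1,3) aab: ∅
  cell(0,3) baab: {S}

S ∈ T[0,3] ⇒ YES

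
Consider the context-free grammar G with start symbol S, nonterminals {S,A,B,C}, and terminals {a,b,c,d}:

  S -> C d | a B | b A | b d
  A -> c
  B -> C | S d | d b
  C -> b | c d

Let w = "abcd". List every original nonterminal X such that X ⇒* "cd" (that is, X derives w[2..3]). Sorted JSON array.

CNF form of G:
  S -> C T0 | T2 A | T2 T0 | T3 B
  A -> c
  B -> S T0 | T0 T2 | T1 T0 | b
  C -> T1 T0 | b
  T0 -> d
  T1 -> c
  T2 -> b
  T3 -> a

CYK table (by increasing span), restricted to cells inside w[2..3]:
  T[2,2] 'c' = {A,T1}  orig:{A}
  T[3,3] 'd' = {T0}  orig:{}
  T[2,3] 'cd' = {B,C}

Original NTs in T[2,3] deriving "cd": ["B", "C"]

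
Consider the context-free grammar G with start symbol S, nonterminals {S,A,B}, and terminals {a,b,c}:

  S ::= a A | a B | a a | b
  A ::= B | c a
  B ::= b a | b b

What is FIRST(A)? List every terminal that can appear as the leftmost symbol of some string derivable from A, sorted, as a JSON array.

FIRST sets, iterate to fixpoint:
round 1:
  A via A→c a: +{c}
  B via B→b a: +{b}
  S via S→a A: +{a}
  S via S→b: +{b}
  FIRST(S)={a,b}  FIRST(A)={c}  FIRST(B)={b}
round 2:
  A via A→B: +{b}
  FIRST(S)={a,b}  FIRST(A)={b,c}  FIRST(B)={b}
round 3: (stable)
  FIRST(S)={a,b}  FIRST(A)={b,c}  FIRST(B)={b}

FIRST(A) = ["b", "c"]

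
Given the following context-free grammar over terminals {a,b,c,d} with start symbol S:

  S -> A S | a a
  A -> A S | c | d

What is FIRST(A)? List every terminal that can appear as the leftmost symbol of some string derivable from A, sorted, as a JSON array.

FIRST iteration:
[1]
  A via A→c: +{c}
  A via A→d: +{d}
  S via S→A S: +{c,d}
  S via S→a a: +{a}
  S: {a,c,d}  A: {c,d}
[2] — fixpoint
  S: {a,c,d}  A: {c,d}

FIRST(A) = ["c", "d"]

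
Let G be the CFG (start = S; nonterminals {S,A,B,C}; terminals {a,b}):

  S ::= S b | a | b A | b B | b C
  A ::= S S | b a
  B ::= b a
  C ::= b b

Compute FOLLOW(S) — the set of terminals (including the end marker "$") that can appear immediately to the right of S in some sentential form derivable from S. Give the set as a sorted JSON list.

FIRST sets, iterate to fixpoint:
[1]
  A via A→b a: +{b}
  B via B→b a: +{b}
  C via C→b b: +{b}
  S via S→a: +{a}
  S via S→b A: +{b}
  S: {a,b}  A: {b}  B: {b}  C: {b}
[2]
  A via A→S S: +{a}
  S: {a,b}  A: {a,b}  B: {b}  C: {b}
[3] (stable)
  S: {a,b}  A: {a,b}  B: {b}  C: {b}

FOLLOW sets:
FOLLOW(S) := {$}
round 1:
  A→S S: FOLLOW(S) ⊇ FIRST(S) = {a,b}; new: +{a,b}
  S→b A: FOLLOW(A) ⊇ FOLLOW(S) ⊇ {$,a,b}; new: +{$,a,b}
  S→b B: FOLLOW(B) ⊇ FOLLOW(S) ⊇ {$,a,b}; new: +{$,a,b}
  S→b C: FOLLOW(C) ⊇ FOLLOW(S) ⊇ {$,a,b}; new: +{$,a,b}
  FOLLOW[S]={$,a,b}  FOLLOW[A]={$,a,b}  FOLLOW[B]={$,a,b}  FOLLOW[C]={$,a,b}
round 2: (no change)
  FOLLOW[S]={$,a,b}  FOLLOW[A]={$,a,b}  FOLLOW[B]={$,a,b}  FOLLOW[C]={$,a,b}

FOLLOW(S) = ["$", "a", "b"]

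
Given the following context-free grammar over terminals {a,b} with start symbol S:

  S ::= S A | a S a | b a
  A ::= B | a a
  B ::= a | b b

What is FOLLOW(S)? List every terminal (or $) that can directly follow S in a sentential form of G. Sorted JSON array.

FIRST iteration:
[1]
  A via A→a a: +{a}
  B via B→a: +{a}
  B via B→b b: +{b}
  S via S→a S a: +{a}
  S via S→b a: +{b}
  FIRST[S]={a,b}  FIRST[A]={a}  FIRST[B]={a,b}
[2]
  A via A→B: +{b}
  FIRST[S]={a,b}  FIRST[A]={a,b}  FIRST[B]={a,b}
[3] (no change)
  FIRST[S]={a,b}  FIRST[A]={a,b}  FIRST[B]={a,b}

FOLLOW sets:
seed FOLLOW(S) with $
iter 1:
  S→S A: FOLLOW(S) ⊇ FIRST(A) = {a,b}; new: +{a,b}
  S→S A: FOLLOW(A) ⊇ FOLLOW(S) ⊇ {$,a,b}; new: +{$,a,b}
  S: {$,a,b}  A: {$,a,b}  B: {}
iter 2:
  A→B: FOLLOW(B) ⊇ FOLLOW(A) ⊇ {$,a,b}; new: +{$,a,b}
  S: {$,a,b}  A: {$,a,b}  B: {$,a,b}
iter 3: (stable)
  S: {$,a,b}  A: {$,a,b}  B: {$,a,b}

FOLLOW(S) = ["$", "a", "b"]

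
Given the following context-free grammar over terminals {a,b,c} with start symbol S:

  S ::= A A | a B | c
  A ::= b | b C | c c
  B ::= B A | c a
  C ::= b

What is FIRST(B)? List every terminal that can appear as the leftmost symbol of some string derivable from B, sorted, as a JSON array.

FIRST iteration:
iter 1:
  A via A→b: +{b}
  A via A→c c: +{c}
  B via B→c a: +{c}
  C via C→b: +{b}
  S via S→A A: +{b,c}
  S via S→a B: +{a}
  S: {a,b,c}  A: {b,c}  B: {c}  C: {b}
iter 2: — fixpoint
  S: {a,b,c}  A: {b,c}  B: {c}  C: {b}

FIRST(B) = ["c"]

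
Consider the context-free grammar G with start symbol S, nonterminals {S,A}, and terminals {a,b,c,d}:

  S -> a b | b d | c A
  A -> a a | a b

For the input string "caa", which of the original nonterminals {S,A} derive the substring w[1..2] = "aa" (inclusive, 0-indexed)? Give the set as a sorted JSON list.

CNF form of G:
  S -> T0 T1 | T1 T2 | T3 A
  A -> T0 T0 | T0 T1
  T0 -> a
  T1 -> b
  T2 -> d
  T3 -> c

CYK table (by increasing span) (cells [i..j] with 1 ≤ i ≤ j ≤ 2 only):
  cell(1,1) a: {T0}  orig:{}
  cell(2,2) a: {T0}  orig:{}
  cell(1,2) aa: {A}

Original NTs in T[1,2] deriving "aa": ["A"]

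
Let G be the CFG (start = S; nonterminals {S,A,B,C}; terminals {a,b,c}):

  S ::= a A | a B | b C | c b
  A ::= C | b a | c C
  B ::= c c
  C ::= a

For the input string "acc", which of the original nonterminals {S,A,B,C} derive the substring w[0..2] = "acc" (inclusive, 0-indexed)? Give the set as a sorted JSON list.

CNF form of G:
  S -> T0 C | T1 A | T1 B | T2 T0
  A -> T0 T1 | T2 C | a
  B -> T2 T2
  C -> a
  T0 -> b
  T1 -> a
  T2 -> c

Fill CYK table bottom-up (cells [i..j] with 0 ≤ i ≤ j ≤ 2 only):
  cell(0,0) a: {A,C,T1}  orig:{A,C}
  cell(1,1) c: {T2}  orig:{}
  cell(2,2) c: {T2}  orig:{}
  cell(0,1) ac: ∅
  cell(1,2) cc: {B}
  cell(0,2) acc: {S}

Original NTs in T[0,2] deriving "acc": ["S"]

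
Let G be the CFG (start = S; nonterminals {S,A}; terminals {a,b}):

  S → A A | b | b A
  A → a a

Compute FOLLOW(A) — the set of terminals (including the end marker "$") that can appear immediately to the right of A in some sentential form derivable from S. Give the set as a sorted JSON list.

FIRST sets, iterate to fixpoint:
round 1:
  A via A→a a: +{a}
  S via S→A A: +{a}
  S via S→b: +{b}
  S: {a,b}  A: {a}
round 2: (stable)
  S: {a,b}  A: {a}

Compute FOLLOW by fixpoint:
seed FOLLOW(S) with $
[1]
  S→A A: FOLLOW(A) ⊇ FIRST(A) = {a}; new: +{a}
  S→A A: FOLLOW(A) ⊇ FOLLOW(S) ⊇ {$}; new: +{$}
  FOLLOW[S]={$}  FOLLOW[A]={$,a}
[2] — fixpoint
  FOLLOW[S]={$}  FOLLOW[A]={$,a}

FOLLOW(A) = ["$", "a"]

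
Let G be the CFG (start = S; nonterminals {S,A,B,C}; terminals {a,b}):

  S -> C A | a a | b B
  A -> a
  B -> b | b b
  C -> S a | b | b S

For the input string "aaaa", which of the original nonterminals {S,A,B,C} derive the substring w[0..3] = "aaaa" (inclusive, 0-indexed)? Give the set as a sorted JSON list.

CNF form of G:
  S -> C A | T0 B | T1 T1
  A -> a
  B -> T0 T0 | b
  C -> S T1 | T0 S | b
  T0 -> b
  T1 -> a

CYK table (by increasing span) — only the sub-triangle for w[0..3]:
  T[0,0] 'a' = {A,T1}  orig:{A}
  T[1,1] 'a' = {A,T1}  orig:{A}
  T[2,2] 'a' = {A,T1}  orig:{A}
  T[3,3] 'a' = {A,T1}  orig:{A}
  T[0,1] 'aa' = {S}
  T[1,2] 'aa' = {S}
  T[2,3] 'aa' = {S}
  T[0,2] 'aaa' = {C}
  T[1,3] 'aaa' = {C}
  T[0,3] 'aaaa' = {S}

Original NTs in T[0,3] deriving "aaaa": ["S"]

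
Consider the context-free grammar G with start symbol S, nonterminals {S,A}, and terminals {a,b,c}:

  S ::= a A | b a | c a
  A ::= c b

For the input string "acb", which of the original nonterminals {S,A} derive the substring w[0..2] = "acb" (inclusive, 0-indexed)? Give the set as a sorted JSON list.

Convert to CNF:
  S -> T0 T2 | T1 T2 | T2 A
  A -> T0 T1
  T0 -> c
  T1 -> b
  T2 -> a

CYK fill (cells [i..j] with 0 ≤ i ≤ j ≤ 2 only):
  cell(0,0) a: {T2}  orig:{}
  cell(1,1) c: {T0}  orig:{}
  cell(2,2) b: {T1}  orig:{}
  cell(0,1) ac: ∅
  cell(1,2) cb: {A}
  cell(0,2) acb: {S}

Original NTs in T[0,2] deriving "acb": ["S"]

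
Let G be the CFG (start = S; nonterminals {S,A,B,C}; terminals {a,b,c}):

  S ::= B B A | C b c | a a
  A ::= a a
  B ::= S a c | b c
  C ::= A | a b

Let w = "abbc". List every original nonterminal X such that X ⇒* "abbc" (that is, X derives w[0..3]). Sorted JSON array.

CNF form of G:
  S -> B X4 | C X5 | T0 T0
  A -> T0 T0
  B -> S X3 | T2 T1
  C -> T0 T0 | T0 T2
  T0 -> a
  T1 -> c
  T2 -> b
  X3 -> T0 T1
  X4 -> B A
  X5 -> T2 T1

CYK table (by increasing span), restricted to cells inside w[0..3]:
  cell(0,0) a: {T0}  orig:{}
  cell(1,1) b: {T2}  orig:{}
  cell(2,2) b: {T2}  orig:{}
  cell(3,3) c: {T1}  orig:{}
  cell(0,1) ab: {C}
  cell(1,2) bb: ∅
  cell(2,3) bc: {B,X5}  orig:{B}
  cell(0,2) abb: ∅
  cell(1,3) bbc: ∅
  cell(0,3) abbc: {S}

Original NTs in T[0,3] deriving "abbc": ["S"]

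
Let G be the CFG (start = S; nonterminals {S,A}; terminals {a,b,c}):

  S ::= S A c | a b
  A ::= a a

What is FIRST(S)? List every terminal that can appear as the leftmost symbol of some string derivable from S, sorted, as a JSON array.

Compute FIRST by fixpoint:
round 1:
  A via A→a a: +{a}
  S via S→a b: +{a}
  FIRST(S)={a}  FIRST(A)={a}
round 2: (stable)
  FIRST(S)={a}  FIRST(A)={a}

FIRST(S) = ["a"]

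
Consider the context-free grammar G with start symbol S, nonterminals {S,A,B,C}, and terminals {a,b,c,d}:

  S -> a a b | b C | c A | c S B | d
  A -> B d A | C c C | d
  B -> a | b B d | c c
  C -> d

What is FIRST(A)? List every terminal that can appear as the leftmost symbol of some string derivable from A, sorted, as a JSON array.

FIRST sets, iterate to fixpoint:
[1]
  A via A→d: +{d}
  B via B→a: +{a}
  B via B→b B d: +{b}
  B via B→c c: +{c}
  C via C→d: +{d}
  S via S→a a b: +{a}
  S via S→b C: +{b}
  S via S→c A: +{c}
  S via S→d: +{d}
  FIRST(S)={a,b,c,d}  FIRST(A)={d}  FIRST(B)={a,b,c}  FIRST(C)={d}
[2]
  A via A→B d A: +{a,b,c}
  FIRST(S)={a,b,c,d}  FIRST(A)={a,b,c,d}  FIRST(B)={a,b,c}  FIRST(C)={d}
[3] done
  FIRST(S)={a,b,c,d}  FIRST(A)={a,b,c,d}  FIRST(B)={a,b,c}  FIRST(C)={d}

FIRST(A) = ["a", "b", "c", "d"]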